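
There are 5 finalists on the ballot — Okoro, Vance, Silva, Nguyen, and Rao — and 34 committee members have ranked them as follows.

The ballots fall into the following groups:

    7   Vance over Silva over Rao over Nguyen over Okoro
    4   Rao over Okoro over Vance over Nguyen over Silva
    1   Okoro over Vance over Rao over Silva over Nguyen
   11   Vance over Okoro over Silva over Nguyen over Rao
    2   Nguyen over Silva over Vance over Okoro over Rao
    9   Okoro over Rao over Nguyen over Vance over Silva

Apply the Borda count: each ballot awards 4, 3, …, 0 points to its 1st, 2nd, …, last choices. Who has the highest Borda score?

Vance

Borda scores:
  Okoro: 7·0 + 4·3 + 4 + 11·3 + 2·1 + 9·4 = 87
  Vance: 7·4 + 4·2 + 3 + 11·4 + 2·2 + 9·1 = 96
  Silva: 7·3 + 4·0 + 1 + 11·2 + 2·3 + 9·0 = 50
  Nguyen: 7·1 + 4·1 + 0 + 11·1 + 2·4 + 9·2 = 48
  Rao: 7·2 + 4·4 + 2 + 11·0 + 2·0 + 9·3 = 59
Vance has the highest total.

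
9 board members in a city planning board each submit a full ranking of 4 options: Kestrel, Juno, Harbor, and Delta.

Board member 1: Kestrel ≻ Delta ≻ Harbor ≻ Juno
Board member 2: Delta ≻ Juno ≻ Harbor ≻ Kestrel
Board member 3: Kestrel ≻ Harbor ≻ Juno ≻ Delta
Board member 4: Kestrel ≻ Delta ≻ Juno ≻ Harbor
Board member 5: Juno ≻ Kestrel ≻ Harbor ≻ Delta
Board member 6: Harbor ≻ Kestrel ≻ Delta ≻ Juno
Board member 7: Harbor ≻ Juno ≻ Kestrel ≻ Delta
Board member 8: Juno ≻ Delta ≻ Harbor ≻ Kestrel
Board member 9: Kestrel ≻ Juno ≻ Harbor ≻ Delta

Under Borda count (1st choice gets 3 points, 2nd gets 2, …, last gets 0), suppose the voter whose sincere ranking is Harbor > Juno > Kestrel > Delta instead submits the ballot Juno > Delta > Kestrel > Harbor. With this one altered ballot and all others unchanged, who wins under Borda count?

Kestrel

Borda totals with the altered ballot: Kestrel 17, Juno 15, Harbor 10, Delta 12.
The winner is unchanged: still Kestrel.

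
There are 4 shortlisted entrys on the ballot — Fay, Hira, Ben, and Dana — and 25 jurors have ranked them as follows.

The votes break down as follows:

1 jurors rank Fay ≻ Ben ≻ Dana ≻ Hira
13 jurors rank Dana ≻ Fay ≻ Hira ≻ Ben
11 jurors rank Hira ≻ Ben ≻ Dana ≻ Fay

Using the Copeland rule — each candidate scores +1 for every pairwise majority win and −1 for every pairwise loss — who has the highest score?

Dana

Pairwise results:
  Fay vs Hira: Fay wins 14–11.
  Fay vs Ben: Fay wins 14–11.
  Fay vs Dana: Dana wins 24–1.
  Hira vs Ben: Hira wins 24–1.
  Hira vs Dana: Dana wins 14–11.
  Ben vs Dana: Dana wins 13–12.
Copeland scores (wins − losses):
  Fay: 2 − 1 = 1
  Hira: 1 − 2 = -1
  Ben: 0 − 3 = -3
  Dana: 3 − 0 = 3
Dana has the best Copeland score.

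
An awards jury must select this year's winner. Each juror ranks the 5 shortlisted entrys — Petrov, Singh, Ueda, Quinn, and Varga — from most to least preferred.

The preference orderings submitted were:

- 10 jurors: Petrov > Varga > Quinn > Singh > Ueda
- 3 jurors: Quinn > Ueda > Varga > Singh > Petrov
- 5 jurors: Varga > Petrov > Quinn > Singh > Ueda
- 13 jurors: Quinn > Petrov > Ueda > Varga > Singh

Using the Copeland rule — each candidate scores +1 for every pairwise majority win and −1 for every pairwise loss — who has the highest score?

Quinn

Pairwise results:
  Petrov vs Singh: Petrov wins 28–3.
  Petrov vs Ueda: Petrov wins 28–3.
  Petrov vs Quinn: Quinn wins 16–15.
  Petrov vs Varga: Petrov wins 23–8.
  Singh vs Ueda: Ueda wins 16–15.
  Singh vs Quinn: Quinn wins 31–0.
  Singh vs Varga: Varga wins 31–0.
  Ueda vs Quinn: Quinn wins 31–0.
  Ueda vs Varga: Ueda wins 16–15.
  Quinn vs Varga: Quinn wins 16–15.
Copeland scores (wins − losses):
  Petrov: 3 − 1 = 2
  Singh: 0 − 4 = -4
  Ueda: 2 − 2 = 0
  Quinn: 4 − 0 = 4
  Varga: 1 − 3 = -2
Quinn has the best Copeland score.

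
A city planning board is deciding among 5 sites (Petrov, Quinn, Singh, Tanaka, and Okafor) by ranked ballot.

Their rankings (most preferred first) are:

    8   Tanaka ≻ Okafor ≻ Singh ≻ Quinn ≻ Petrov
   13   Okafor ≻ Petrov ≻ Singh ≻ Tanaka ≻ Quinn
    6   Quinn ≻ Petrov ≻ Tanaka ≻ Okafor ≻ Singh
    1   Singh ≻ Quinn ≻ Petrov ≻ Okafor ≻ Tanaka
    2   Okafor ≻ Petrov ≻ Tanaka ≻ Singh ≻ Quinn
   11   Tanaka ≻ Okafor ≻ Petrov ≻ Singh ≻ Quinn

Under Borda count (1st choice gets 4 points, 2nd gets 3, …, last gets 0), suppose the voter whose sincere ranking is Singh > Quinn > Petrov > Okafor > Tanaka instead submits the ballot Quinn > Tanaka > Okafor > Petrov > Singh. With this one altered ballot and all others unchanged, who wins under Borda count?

Borda totals with the altered ballot: Petrov 86, Quinn 36, Singh 55, Tanaka 108, Okafor 125.
The winner is unchanged: still Okafor.

Okafor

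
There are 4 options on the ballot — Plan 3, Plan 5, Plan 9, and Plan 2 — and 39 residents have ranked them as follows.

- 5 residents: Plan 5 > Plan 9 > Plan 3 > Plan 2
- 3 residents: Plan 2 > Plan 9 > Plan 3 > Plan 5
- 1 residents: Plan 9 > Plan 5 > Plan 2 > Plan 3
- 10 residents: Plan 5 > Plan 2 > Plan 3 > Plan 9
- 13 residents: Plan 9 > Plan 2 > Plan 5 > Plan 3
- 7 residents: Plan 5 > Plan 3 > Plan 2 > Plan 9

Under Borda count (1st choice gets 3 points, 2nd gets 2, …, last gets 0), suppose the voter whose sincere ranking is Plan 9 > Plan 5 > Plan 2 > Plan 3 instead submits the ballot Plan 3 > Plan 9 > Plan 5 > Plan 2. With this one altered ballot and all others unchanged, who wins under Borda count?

Plan 5

Borda totals with the altered ballot: Plan 3 35, Plan 5 80, Plan 9 57, Plan 2 62.
The winner is unchanged: still Plan 5.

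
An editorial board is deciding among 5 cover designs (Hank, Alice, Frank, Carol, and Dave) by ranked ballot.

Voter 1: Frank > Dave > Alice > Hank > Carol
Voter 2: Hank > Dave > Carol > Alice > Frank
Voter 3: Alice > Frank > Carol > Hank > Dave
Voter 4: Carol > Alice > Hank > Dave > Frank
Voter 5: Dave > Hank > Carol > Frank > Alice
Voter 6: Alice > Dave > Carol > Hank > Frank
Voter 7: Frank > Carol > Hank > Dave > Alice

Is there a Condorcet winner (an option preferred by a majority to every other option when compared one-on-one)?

No

Head-to-head results (7 voters total):
Hank vs Alice: Alice wins 4–3.
Hank vs Frank: Hank wins 4–3.
Hank vs Carol: Carol wins 4–3.
Hank vs Dave: Hank wins 4–3.
Alice vs Frank: Alice wins 4–3.
Alice vs Carol: Carol wins 4–3.
Alice vs Dave: Dave wins 4–3.
Frank vs Carol: Carol wins 4–3.
Frank vs Dave: Dave wins 4–3.
Carol vs Dave: Dave wins 4–3.
No candidate beats all others: Hank beats Dave beats Alice beats Hank, a majority cycle.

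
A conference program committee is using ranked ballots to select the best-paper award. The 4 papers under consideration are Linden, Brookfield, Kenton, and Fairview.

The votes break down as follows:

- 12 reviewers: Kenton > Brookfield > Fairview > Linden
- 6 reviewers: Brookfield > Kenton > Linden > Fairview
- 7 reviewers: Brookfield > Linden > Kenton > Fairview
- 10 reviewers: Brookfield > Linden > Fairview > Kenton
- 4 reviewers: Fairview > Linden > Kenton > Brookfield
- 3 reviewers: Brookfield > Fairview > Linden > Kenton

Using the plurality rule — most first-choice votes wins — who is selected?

Brookfield

First-place vote totals:
  Linden: 0
  Brookfield: 26
  Kenton: 12
  Fairview: 4
Brookfield has the most first-place votes.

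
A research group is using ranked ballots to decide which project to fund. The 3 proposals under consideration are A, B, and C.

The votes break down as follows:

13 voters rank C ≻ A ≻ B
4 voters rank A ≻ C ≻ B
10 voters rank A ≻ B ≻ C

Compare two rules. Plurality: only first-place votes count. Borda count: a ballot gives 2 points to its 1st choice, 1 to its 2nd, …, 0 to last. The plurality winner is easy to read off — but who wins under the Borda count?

Plurality first-place counts: A 14, B 0, C 13 → A.
Borda totals: A 41, B 10, C 30 → A.

A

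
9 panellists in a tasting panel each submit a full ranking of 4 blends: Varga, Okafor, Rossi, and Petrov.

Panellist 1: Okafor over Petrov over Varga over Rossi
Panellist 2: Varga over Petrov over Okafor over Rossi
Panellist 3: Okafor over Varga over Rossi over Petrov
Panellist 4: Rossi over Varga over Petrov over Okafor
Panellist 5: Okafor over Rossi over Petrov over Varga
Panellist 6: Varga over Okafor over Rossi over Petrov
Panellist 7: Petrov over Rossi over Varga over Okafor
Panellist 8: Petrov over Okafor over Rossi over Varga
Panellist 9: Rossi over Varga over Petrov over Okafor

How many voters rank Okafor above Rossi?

6

Ballots ranking Okafor above Rossi: 6.
Ballots ranking Rossi above Okafor: 3.
So 6 of 9 voters prefer Okafor to Rossi.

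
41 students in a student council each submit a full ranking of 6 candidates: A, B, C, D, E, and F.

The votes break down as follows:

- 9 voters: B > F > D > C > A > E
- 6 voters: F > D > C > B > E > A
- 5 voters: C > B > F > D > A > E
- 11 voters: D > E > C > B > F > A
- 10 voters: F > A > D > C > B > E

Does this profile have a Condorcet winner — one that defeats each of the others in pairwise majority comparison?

Head-to-head results (41 voters total):
A vs B: B wins 31–10.
A vs C: C wins 31–10.
A vs D: D wins 31–10.
A vs E: A wins 24–17.
A vs F: F wins 41–0.
B vs C: C wins 32–9.
B vs D: D wins 27–14.
B vs E: B wins 30–11.
B vs F: B wins 25–16.
C vs D: D wins 36–5.
C vs E: C wins 30–11.
C vs F: F wins 25–16.
D vs E: D wins 41–0.
D vs F: F wins 30–11.
E vs F: F wins 30–11.
No candidate beats all others: B beats F beats C beats B, a majority cycle.

No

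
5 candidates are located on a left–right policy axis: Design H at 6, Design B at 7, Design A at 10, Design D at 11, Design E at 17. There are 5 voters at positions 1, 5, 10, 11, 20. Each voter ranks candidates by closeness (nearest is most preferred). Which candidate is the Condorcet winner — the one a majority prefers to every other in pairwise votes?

With single-peaked preferences on a line, the Condorcet winner is the candidate closest to the median voter.
The median voter (position 10) is closest to Design A at 10.
Check: Design A vs Design D — voters closer to Design A: 3 of 5.

Design A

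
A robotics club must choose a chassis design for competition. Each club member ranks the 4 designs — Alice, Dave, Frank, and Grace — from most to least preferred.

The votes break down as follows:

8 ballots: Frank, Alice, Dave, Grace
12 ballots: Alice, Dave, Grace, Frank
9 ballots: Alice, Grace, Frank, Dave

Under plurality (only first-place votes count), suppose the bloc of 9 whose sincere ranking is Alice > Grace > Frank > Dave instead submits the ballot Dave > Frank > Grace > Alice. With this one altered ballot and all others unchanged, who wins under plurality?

Alice

First-place totals with the altered ballot: Alice 12, Dave 9, Frank 8, Grace 0.
The winner is unchanged: still Alice.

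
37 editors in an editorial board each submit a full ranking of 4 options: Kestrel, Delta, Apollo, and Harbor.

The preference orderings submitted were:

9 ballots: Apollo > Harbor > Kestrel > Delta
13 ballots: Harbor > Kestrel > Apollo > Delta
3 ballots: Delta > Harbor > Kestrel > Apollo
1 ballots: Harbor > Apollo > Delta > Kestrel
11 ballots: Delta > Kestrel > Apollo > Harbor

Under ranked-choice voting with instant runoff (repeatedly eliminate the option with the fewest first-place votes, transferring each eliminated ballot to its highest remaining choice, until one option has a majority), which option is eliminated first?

Round 1: Delta 14, Harbor 14, Apollo 9, Kestrel 0. Kestrel has the fewest and is eliminated.
Round 2: Delta 14, Harbor 14, Apollo 9. Apollo has the fewest and is eliminated.
Round 3: Harbor 23, Delta 14. Harbor has a majority.

Kestrel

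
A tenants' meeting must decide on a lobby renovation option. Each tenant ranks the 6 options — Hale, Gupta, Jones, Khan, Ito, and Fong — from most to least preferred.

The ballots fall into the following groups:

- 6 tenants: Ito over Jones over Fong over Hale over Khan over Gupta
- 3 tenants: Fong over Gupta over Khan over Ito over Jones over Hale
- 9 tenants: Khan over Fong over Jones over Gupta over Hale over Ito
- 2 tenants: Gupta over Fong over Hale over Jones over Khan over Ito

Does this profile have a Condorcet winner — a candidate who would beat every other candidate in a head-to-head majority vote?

Head-to-head results (20 voters total):
Hale vs Gupta: Gupta wins 14–6.
Hale vs Jones: Jones wins 18–2.
Hale vs Khan: Khan wins 12–8.
Hale vs Ito: Hale wins 11–9.
Hale vs Fong: Fong wins 20–0.
Gupta vs Jones: Jones wins 15–5.
Gupta vs Khan: Khan wins 15–5.
Gupta vs Ito: Gupta wins 14–6.
Gupta vs Fong: Fong wins 18–2.
Jones vs Khan: Khan wins 12–8.
Jones vs Ito: Jones wins 11–9.
Jones vs Fong: Fong wins 14–6.
Khan vs Ito: Khan wins 14–6.
Khan vs Fong: Fong wins 11–9.
Ito vs Fong: Fong wins 14–6.
Fong beats each rival — Hale (20–0), Gupta (18–2), Jones (14–6), Khan (11–9), Ito (14–6) — so Fong is the Condorcet winner.

Yes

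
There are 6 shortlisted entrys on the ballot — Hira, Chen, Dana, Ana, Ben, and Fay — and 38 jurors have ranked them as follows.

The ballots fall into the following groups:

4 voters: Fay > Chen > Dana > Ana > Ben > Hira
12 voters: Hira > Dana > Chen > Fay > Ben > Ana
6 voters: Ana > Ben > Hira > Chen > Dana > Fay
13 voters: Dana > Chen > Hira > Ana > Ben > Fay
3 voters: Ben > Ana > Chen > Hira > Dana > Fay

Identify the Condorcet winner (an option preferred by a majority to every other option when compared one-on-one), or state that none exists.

There is no Condorcet winner

Head-to-head results (38 voters total):
Hira vs Chen: Chen wins 20–18.
Hira vs Dana: Hira wins 21–17.
Hira vs Ana: Hira wins 25–13.
Hira vs Ben: Hira wins 25–13.
Hira vs Fay: Hira wins 34–4.
Chen vs Dana: Dana wins 25–13.
Chen vs Ana: Chen wins 29–9.
Chen vs Ben: Chen wins 29–9.
Chen vs Fay: Chen wins 34–4.
Dana vs Ana: Dana wins 29–9.
Dana vs Ben: Dana wins 29–9.
Dana vs Fay: Dana wins 34–4.
Ana vs Ben: Ana wins 23–15.
Ana vs Fay: Ana wins 22–16.
Ben vs Fay: Ben wins 22–16.
No candidate beats all others: Hira beats Dana beats Chen beats Hira, a majority cycle.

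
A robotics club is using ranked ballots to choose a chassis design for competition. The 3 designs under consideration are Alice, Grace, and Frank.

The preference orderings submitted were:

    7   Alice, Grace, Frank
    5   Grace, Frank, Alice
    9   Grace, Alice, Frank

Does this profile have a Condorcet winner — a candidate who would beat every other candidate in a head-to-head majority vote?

Head-to-head results (21 voters total):
Alice vs Grace: Grace wins 14–7.
Alice vs Frank: Alice wins 16–5.
Grace vs Frank: Grace wins 21–0.
Grace beats each rival — Alice (14–7), Frank (21–0) — so Grace is the Condorcet winner.

Yes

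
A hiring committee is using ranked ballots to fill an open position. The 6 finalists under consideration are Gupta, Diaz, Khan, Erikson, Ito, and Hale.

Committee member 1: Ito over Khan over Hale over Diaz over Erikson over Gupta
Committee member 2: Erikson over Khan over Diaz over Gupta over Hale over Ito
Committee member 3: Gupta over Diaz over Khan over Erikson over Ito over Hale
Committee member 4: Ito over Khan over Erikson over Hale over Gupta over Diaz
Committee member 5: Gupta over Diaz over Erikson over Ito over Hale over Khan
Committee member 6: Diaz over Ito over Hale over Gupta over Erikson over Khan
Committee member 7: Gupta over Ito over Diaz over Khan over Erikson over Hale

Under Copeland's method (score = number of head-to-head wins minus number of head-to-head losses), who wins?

Gupta

Pairwise results:
  Gupta vs Diaz: Gupta wins 4–3.
  Gupta vs Khan: Gupta wins 4–3.
  Gupta vs Erikson: Gupta wins 4–3.
  Gupta vs Ito: Gupta wins 4–3.
  Gupta vs Hale: Gupta wins 4–3.
  Diaz vs Khan: Diaz wins 4–3.
  Diaz vs Erikson: Diaz wins 5–2.
  Diaz vs Ito: Diaz wins 4–3.
  Diaz vs Hale: Diaz wins 5–2.
  Khan vs Erikson: Khan wins 4–3.
  Khan vs Ito: Ito wins 5–2.
  Khan vs Hale: Khan wins 5–2.
  Erikson vs Ito: Ito wins 4–3.
  Erikson vs Hale: Erikson wins 5–2.
  Ito vs Hale: Ito wins 6–1.
Copeland scores (wins − losses):
  Gupta: 5 − 0 = 5
  Diaz: 4 − 1 = 3
  Khan: 2 − 3 = -1
  Erikson: 1 − 4 = -3
  Ito: 3 − 2 = 1
  Hale: 0 − 5 = -5
Gupta has the best Copeland score.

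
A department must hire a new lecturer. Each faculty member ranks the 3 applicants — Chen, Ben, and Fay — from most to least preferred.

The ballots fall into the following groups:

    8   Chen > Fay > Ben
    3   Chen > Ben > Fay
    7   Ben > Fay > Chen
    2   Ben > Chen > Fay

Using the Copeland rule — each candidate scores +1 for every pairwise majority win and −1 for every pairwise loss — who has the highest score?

Chen

Pairwise results:
  Chen vs Ben: Chen wins 11–9.
  Chen vs Fay: Chen wins 13–7.
  Ben vs Fay: Ben wins 12–8.
Copeland scores (wins − losses):
  Chen: 2 − 0 = 2
  Ben: 1 − 1 = 0
  Fay: 0 − 2 = -2
Chen has the best Copeland score.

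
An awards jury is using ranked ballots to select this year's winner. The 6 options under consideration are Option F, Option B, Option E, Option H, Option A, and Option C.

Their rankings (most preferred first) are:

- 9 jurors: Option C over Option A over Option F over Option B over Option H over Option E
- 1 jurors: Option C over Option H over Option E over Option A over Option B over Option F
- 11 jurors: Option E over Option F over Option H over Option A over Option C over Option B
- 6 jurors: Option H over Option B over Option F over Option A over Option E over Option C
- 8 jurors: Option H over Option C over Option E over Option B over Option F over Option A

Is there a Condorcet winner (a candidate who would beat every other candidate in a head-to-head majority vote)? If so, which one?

Head-to-head results (35 voters total):
Option F vs Option B: Option F wins 20–15.
Option F vs Option E: Option E wins 20–15.
Option F vs Option H: Option F wins 20–15.
Option F vs Option A: Option F wins 25–10.
Option F vs Option C: Option C wins 18–17.
Option B vs Option E: Option E wins 20–15.
Option B vs Option H: Option H wins 26–9.
Option B vs Option A: Option A wins 21–14.
Option B vs Option C: Option C wins 29–6.
Option E vs Option H: Option H wins 24–11.
Option E vs Option A: Option E wins 20–15.
Option E vs Option C: Option C wins 18–17.
Option H vs Option A: Option H wins 26–9.
Option H vs Option C: Option H wins 25–10.
Option A vs Option C: Option C wins 18–17.
No candidate beats all others: Option F beats Option H beats Option E beats Option F, a majority cycle.

No Condorcet winner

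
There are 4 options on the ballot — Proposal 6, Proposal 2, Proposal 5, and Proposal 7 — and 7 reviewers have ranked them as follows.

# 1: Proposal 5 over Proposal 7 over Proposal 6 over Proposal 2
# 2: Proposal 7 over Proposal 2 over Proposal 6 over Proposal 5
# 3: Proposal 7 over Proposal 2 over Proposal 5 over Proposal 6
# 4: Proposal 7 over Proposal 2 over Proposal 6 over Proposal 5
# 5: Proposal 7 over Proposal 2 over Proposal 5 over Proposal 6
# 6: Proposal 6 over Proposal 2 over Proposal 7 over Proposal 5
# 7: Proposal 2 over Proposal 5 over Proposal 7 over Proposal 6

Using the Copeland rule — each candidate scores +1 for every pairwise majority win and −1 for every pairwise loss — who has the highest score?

Proposal 7

Pairwise results:
  Proposal 6 vs Proposal 2: Proposal 2 wins 5–2.
  Proposal 6 vs Proposal 5: Proposal 5 wins 4–3.
  Proposal 6 vs Proposal 7: Proposal 7 wins 6–1.
  Proposal 2 vs Proposal 5: Proposal 2 wins 6–1.
  Proposal 2 vs Proposal 7: Proposal 7 wins 5–2.
  Proposal 5 vs Proposal 7: Proposal 7 wins 5–2.
Copeland scores (wins − losses):
  Proposal 6: 0 − 3 = -3
  Proposal 2: 2 − 1 = 1
  Proposal 5: 1 − 2 = -1
  Proposal 7: 3 − 0 = 3
Proposal 7 has the best Copeland score.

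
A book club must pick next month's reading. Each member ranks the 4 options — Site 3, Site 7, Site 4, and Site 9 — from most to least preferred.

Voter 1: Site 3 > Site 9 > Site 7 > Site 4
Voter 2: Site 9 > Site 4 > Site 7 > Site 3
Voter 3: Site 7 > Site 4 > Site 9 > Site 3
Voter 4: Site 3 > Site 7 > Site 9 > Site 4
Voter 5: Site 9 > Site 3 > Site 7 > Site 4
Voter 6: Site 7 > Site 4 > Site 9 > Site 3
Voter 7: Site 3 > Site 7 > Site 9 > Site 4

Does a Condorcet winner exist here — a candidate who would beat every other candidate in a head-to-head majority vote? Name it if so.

Head-to-head results (7 voters total):
Site 3 vs Site 7: Site 3 wins 4–3.
Site 3 vs Site 4: Site 3 wins 4–3.
Site 3 vs Site 9: Site 9 wins 4–3.
Site 7 vs Site 4: Site 7 wins 6–1.
Site 7 vs Site 9: Site 7 wins 4–3.
Site 4 vs Site 9: Site 9 wins 5–2.
No candidate beats all others: Site 3 beats Site 7 beats Site 9 beats Site 3, a majority cycle.

There is no Condorcet winner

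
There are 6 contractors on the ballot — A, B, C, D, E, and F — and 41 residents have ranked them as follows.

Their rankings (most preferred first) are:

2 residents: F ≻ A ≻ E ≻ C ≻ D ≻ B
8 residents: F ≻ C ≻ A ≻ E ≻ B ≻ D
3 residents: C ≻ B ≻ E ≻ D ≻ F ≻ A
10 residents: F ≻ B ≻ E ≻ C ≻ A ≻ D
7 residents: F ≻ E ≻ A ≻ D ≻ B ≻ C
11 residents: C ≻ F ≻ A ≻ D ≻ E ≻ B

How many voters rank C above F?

14

Ballots ranking C above F: 3+11 = 14.
Ballots ranking F above C: 2+8+10+7 = 27.
So 14 of 41 voters prefer C to F.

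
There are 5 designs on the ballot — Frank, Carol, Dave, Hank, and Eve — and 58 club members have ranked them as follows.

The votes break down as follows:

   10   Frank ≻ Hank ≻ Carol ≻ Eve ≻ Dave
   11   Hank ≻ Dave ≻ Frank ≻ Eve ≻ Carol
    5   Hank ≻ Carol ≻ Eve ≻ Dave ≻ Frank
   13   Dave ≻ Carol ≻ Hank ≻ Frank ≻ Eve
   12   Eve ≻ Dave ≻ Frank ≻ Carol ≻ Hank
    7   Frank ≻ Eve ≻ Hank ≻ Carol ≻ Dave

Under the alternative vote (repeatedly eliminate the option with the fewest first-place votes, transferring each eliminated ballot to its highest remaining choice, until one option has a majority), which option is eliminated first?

Round 1: Frank 17, Hank 16, Dave 13, Eve 12, Carol 0. Carol has the fewest and is eliminated.
Round 2: Frank 17, Hank 16, Dave 13, Eve 12. Eve has the fewest and is eliminated.
Round 3: Dave 25, Frank 17, Hank 16. Hank has the fewest and is eliminated.
Round 4: Dave 41, Frank 17. Dave has a majority.

Carol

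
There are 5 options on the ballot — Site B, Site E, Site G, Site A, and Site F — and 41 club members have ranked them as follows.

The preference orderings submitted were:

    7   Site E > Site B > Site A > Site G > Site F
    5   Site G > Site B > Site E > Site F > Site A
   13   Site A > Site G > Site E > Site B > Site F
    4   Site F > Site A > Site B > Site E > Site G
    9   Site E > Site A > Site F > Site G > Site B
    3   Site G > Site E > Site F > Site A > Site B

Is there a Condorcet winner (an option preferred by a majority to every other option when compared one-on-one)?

No

Head-to-head results (41 voters total):
Site B vs Site E: Site E wins 32–9.
Site B vs Site G: Site G wins 30–11.
Site B vs Site A: Site A wins 29–12.
Site B vs Site F: Site B wins 25–16.
Site E vs Site G: Site G wins 21–20.
Site E vs Site A: Site E wins 24–17.
Site E vs Site F: Site E wins 37–4.
Site G vs Site A: Site A wins 33–8.
Site G vs Site F: Site G wins 28–13.
Site A vs Site F: Site A wins 29–12.
No candidate beats all others: Site E beats Site A beats Site G beats Site E, a majority cycle.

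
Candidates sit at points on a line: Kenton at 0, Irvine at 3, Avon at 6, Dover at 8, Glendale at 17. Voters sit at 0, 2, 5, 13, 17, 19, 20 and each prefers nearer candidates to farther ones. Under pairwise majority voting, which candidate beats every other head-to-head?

Glendale

With single-peaked preferences on a line, the Condorcet winner is the candidate closest to the median voter.
The median voter (position 13) is closest to Glendale at 17.
Check: Glendale vs Dover — voters closer to Glendale: 4 of 7.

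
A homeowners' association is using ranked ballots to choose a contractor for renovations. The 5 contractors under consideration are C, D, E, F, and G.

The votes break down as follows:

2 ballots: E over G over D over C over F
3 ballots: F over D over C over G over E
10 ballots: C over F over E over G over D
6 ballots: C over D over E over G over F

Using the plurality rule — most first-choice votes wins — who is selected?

C

First-place vote totals:
  C: 16
  D: 0
  E: 2
  F: 3
  G: 0
C has the most first-place votes.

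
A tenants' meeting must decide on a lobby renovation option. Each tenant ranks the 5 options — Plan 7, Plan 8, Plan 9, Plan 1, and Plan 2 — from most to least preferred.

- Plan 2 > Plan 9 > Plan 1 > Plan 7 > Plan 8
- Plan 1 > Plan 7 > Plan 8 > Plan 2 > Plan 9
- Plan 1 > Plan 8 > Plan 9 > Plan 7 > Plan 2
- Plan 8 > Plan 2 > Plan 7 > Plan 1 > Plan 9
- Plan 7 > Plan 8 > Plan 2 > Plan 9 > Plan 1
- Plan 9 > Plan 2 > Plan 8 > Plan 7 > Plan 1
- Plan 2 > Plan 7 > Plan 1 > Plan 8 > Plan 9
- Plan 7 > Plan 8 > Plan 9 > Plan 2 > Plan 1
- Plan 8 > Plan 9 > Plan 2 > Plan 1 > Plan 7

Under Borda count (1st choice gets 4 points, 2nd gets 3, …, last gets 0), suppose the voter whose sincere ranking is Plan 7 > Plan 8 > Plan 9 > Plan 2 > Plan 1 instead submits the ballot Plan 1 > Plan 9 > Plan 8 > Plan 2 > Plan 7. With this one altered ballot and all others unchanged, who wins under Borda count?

Plan 8

Borda totals with the altered ballot: Plan 7 15, Plan 8 21, Plan 9 16, Plan 1 18, Plan 2 20.
The winner is unchanged: still Plan 8.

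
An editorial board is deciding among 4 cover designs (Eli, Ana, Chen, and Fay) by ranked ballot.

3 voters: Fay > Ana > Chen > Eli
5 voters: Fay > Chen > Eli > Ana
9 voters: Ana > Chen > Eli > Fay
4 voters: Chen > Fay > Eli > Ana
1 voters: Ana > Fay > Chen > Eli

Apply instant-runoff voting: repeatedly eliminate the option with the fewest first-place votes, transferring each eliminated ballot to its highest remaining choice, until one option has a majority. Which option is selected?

Round 1: Ana 10, Fay 8, Chen 4, Eli 0. Eli has the fewest and is eliminated.
Round 2: Ana 10, Fay 8, Chen 4. Chen has the fewest and is eliminated.
Round 3: Fay 12, Ana 10. Fay has a majority.

Fay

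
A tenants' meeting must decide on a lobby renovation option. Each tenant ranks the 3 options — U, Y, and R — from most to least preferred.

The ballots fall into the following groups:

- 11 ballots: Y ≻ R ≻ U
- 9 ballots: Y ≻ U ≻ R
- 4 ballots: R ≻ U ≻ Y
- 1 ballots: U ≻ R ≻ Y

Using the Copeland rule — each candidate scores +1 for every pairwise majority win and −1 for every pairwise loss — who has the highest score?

Y

Pairwise results:
  U vs Y: Y wins 20–5.
  U vs R: R wins 15–10.
  Y vs R: Y wins 20–5.
Copeland scores (wins − losses):
  U: 0 − 2 = -2
  Y: 2 − 0 = 2
  R: 1 − 1 = 0
Y has the best Copeland score.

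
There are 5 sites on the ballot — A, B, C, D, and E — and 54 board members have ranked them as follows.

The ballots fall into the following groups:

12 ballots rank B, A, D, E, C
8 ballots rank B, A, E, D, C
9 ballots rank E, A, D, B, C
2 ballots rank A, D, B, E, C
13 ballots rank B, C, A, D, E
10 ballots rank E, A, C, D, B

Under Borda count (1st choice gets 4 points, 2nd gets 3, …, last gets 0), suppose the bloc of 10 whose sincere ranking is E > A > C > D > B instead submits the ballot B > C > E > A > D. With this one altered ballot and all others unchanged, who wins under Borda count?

B

Borda totals with the altered ballot: A 131, B 185, C 69, D 69, E 86.
The switch changes the winner from A to B.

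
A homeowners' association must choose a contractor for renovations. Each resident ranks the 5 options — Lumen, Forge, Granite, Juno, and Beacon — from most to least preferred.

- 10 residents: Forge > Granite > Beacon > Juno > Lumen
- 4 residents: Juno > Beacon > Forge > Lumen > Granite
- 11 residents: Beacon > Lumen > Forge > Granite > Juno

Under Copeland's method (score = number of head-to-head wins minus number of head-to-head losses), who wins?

Pairwise results:
  Lumen vs Forge: Forge wins 14–11.
  Lumen vs Granite: Lumen wins 15–10.
  Lumen vs Juno: Juno wins 14–11.
  Lumen vs Beacon: Beacon wins 25–0.
  Forge vs Granite: Forge wins 25–0.
  Forge vs Juno: Forge wins 21–4.
  Forge vs Beacon: Beacon wins 15–10.
  Granite vs Juno: Granite wins 21–4.
  Granite vs Beacon: Beacon wins 15–10.
  Juno vs Beacon: Beacon wins 21–4.
Copeland scores (wins − losses):
  Lumen: 1 − 3 = -2
  Forge: 3 − 1 = 2
  Granite: 1 − 3 = -2
  Juno: 1 − 3 = -2
  Beacon: 4 − 0 = 4
Beacon has the best Copeland score.

Beacon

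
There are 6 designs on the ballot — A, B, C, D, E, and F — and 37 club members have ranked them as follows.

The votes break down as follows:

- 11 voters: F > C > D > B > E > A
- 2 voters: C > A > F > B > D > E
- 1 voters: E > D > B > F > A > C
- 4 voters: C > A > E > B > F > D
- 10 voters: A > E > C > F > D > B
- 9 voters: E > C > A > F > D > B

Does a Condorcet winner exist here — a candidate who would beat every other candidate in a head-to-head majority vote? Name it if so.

E

Head-to-head results (37 voters total):
A vs B: A wins 25–12.
A vs C: C wins 26–11.
A vs D: A wins 25–12.
A vs E: E wins 21–16.
A vs F: A wins 25–12.
B vs C: C wins 36–1.
B vs D: D wins 31–6.
B vs E: E wins 24–13.
B vs F: F wins 32–5.
C vs D: C wins 36–1.
C vs E: E wins 20–17.
C vs F: C wins 25–12.
D vs E: E wins 24–13.
D vs F: F wins 36–1.
E vs F: E wins 24–13.
E beats each rival — A (21–16), B (24–13), C (20–17), D (24–13), F (24–13) — so E is the Condorcet winner.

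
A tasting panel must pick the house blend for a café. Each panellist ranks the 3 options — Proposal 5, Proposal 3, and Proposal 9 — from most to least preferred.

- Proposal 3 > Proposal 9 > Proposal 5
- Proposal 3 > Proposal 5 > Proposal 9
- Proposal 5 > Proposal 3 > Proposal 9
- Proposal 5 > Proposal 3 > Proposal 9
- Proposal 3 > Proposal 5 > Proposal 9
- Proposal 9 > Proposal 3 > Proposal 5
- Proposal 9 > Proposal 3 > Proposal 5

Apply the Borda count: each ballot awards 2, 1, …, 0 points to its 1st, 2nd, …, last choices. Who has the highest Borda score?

Borda scores:
  Proposal 5: 0 + 1 + 2 + 2 + 1 + 0 + 0 = 6
  Proposal 3: 2 + 2 + 1 + 1 + 2 + 1 + 1 = 10
  Proposal 9: 1 + 0 + 0 + 0 + 0 + 2 + 2 = 5
Proposal 3 has the highest total.

Proposal 3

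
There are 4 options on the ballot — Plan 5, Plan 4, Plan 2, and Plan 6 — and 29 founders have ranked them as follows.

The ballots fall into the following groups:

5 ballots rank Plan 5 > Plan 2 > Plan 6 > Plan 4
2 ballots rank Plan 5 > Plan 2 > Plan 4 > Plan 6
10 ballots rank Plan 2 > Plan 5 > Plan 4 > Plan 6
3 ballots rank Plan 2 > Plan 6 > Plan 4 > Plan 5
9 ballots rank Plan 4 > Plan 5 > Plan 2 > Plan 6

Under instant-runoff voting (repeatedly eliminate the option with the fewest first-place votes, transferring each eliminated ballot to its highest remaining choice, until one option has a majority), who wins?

Round 1: Plan 2 13, Plan 4 9, Plan 5 7, Plan 6 0. Plan 6 has the fewest and is eliminated.
Round 2: Plan 2 13, Plan 4 9, Plan 5 7. Plan 5 has the fewest and is eliminated.
Round 3: Plan 2 20, Plan 4 9. Plan 2 has a majority.

Plan 2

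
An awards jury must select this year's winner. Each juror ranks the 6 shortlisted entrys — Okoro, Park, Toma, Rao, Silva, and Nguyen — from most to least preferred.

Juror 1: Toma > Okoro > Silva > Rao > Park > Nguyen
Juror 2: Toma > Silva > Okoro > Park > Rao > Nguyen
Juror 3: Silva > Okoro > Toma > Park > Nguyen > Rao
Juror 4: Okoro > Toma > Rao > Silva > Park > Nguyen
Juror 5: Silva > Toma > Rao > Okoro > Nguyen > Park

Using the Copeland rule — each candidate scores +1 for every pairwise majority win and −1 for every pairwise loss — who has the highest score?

Pairwise results:
  Okoro vs Park: Okoro wins 5–0.
  Okoro vs Toma: Toma wins 3–2.
  Okoro vs Rao: Okoro wins 4–1.
  Okoro vs Silva: Silva wins 3–2.
  Okoro vs Nguyen: Okoro wins 5–0.
  Park vs Toma: Toma wins 5–0.
  Park vs Rao: Rao wins 3–2.
  Park vs Silva: Silva wins 5–0.
  Park vs Nguyen: Park wins 4–1.
  Toma vs Rao: Toma wins 5–0.
  Toma vs Silva: Toma wins 3–2.
  Toma vs Nguyen: Toma wins 5–0.
  Rao vs Silva: Silva wins 4–1.
  Rao vs Nguyen: Rao wins 4–1.
  Silva vs Nguyen: Silva wins 5–0.
Copeland scores (wins − losses):
  Okoro: 3 − 2 = 1
  Park: 1 − 4 = -3
  Toma: 5 − 0 = 5
  Rao: 2 − 3 = -1
  Silva: 4 − 1 = 3
  Nguyen: 0 − 5 = -5
Toma has the best Copeland score.

Toma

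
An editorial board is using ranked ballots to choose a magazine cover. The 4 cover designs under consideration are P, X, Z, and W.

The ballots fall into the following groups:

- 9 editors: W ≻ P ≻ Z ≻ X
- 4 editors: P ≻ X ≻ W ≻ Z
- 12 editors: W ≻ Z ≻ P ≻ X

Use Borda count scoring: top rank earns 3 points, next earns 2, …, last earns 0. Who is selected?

W

Borda scores:
  P: 9·2 + 4·3 + 12·1 = 42
  X: 9·0 + 4·2 + 12·0 = 8
  Z: 9·1 + 4·0 + 12·2 = 33
  W: 9·3 + 4·1 + 12·3 = 67
W has the highest total.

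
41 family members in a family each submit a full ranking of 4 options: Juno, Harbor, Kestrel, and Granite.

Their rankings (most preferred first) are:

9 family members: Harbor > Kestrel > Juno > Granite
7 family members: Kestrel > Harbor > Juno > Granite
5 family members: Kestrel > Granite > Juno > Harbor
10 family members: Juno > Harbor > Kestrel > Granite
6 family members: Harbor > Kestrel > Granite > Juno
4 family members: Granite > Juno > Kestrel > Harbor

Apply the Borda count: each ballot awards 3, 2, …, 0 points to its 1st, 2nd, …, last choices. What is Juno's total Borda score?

59

Borda scores:
  Juno: 9·1 + 7·1 + 5·1 + 10·3 + 6·0 + 4·2 = 59
  Harbor: 9·3 + 7·2 + 5·0 + 10·2 + 6·3 + 4·0 = 79
  Kestrel: 9·2 + 7·3 + 5·3 + 10·1 + 6·2 + 4·1 = 80
  Granite: 9·0 + 7·0 + 5·2 + 10·0 + 6·1 + 4·3 = 28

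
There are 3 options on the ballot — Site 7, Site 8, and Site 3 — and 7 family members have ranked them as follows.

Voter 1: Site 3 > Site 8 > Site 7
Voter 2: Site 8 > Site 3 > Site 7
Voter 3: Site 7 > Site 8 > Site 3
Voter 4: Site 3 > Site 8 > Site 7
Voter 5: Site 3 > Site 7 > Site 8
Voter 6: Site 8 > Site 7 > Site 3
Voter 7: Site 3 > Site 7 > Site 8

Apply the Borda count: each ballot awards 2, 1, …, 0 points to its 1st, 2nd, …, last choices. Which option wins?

Site 3

Borda scores:
  Site 7: 0 + 0 + 2 + 0 + 1 + 1 + 1 = 5
  Site 8: 1 + 2 + 1 + 1 + 0 + 2 + 0 = 7
  Site 3: 2 + 1 + 0 + 2 + 2 + 0 + 2 = 9
Site 3 has the highest total.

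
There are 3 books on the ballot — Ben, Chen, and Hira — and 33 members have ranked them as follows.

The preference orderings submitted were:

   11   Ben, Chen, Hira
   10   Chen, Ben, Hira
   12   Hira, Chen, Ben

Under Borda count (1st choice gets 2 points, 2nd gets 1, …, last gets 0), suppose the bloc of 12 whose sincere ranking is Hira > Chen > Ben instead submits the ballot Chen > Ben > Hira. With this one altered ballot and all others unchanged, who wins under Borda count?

Borda totals with the altered ballot: Ben 44, Chen 55, Hira 0.
The winner is unchanged: still Chen.

Chen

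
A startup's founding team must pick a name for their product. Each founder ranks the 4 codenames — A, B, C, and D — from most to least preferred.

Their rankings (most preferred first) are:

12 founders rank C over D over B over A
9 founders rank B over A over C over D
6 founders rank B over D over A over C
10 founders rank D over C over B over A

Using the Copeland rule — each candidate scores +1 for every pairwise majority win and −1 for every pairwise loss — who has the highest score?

Pairwise results:
  A vs B: B wins 37–0.
  A vs C: C wins 22–15.
  A vs D: D wins 28–9.
  B vs C: C wins 22–15.
  B vs D: D wins 22–15.
  C vs D: C wins 21–16.
Copeland scores (wins − losses):
  A: 0 − 3 = -3
  B: 1 − 2 = -1
  C: 3 − 0 = 3
  D: 2 − 1 = 1
C has the best Copeland score.

C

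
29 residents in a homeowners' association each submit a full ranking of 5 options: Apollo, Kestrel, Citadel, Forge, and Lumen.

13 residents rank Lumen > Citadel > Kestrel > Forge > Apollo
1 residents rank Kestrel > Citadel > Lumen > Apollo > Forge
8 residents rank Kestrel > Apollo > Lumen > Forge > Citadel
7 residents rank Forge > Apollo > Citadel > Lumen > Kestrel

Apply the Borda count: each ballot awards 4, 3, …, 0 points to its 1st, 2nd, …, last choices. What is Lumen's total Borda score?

77

Borda scores:
  Apollo: 13·0 + 1 + 8·3 + 7·3 = 46
  Kestrel: 13·2 + 4 + 8·4 + 7·0 = 62
  Citadel: 13·3 + 3 + 8·0 + 7·2 = 56
  Forge: 13·1 + 0 + 8·1 + 7·4 = 49
  Lumen: 13·4 + 2 + 8·2 + 7·1 = 77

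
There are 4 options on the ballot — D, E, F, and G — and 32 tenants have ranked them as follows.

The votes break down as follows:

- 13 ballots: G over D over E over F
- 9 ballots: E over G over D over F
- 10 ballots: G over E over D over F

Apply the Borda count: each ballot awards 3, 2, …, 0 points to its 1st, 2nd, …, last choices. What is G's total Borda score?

87

Borda scores:
  D: 13·2 + 9·1 + 10·1 = 45
  E: 13·1 + 9·3 + 10·2 = 60
  F: 13·0 + 9·0 + 10·0 = 0
  G: 13·3 + 9·2 + 10·3 = 87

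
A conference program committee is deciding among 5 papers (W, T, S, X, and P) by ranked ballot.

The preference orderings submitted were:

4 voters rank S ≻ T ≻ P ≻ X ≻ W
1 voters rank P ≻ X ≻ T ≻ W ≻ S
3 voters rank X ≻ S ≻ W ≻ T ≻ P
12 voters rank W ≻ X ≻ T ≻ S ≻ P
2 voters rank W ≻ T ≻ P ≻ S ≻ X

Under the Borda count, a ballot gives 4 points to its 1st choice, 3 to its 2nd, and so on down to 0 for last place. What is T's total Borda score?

47

Borda scores:
  W: 4·0 + 1 + 3·2 + 12·4 + 2·4 = 63
  T: 4·3 + 2 + 3·1 + 12·2 + 2·3 = 47
  S: 4·4 + 0 + 3·3 + 12·1 + 2·1 = 39
  X: 4·1 + 3 + 3·4 + 12·3 + 2·0 = 55
  P: 4·2 + 4 + 3·0 + 12·0 + 2·2 = 16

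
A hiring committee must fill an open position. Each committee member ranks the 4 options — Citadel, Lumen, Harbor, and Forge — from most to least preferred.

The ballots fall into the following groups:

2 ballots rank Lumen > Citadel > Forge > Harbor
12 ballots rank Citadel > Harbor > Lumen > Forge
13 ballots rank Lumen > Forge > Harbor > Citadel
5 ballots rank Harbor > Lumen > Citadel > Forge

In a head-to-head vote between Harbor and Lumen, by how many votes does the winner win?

2

Ballots ranking Harbor above Lumen: 12+5 = 17.
Ballots ranking Lumen above Harbor: 2+13 = 15.
Harbor wins 17–15, a margin of 2.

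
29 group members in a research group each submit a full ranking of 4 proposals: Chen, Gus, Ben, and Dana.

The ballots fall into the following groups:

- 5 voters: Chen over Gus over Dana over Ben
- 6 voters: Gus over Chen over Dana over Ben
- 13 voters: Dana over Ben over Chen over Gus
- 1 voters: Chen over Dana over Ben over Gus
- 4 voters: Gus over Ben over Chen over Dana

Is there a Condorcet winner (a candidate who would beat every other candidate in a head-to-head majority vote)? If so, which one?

Head-to-head results (29 voters total):
Chen vs Gus: Chen wins 19–10.
Chen vs Ben: Ben wins 17–12.
Chen vs Dana: Chen wins 16–13.
Gus vs Ben: Gus wins 15–14.
Gus vs Dana: Gus wins 15–14.
Ben vs Dana: Dana wins 25–4.
No candidate beats all others: Chen beats Gus beats Ben beats Chen, a majority cycle.

No Condorcet winner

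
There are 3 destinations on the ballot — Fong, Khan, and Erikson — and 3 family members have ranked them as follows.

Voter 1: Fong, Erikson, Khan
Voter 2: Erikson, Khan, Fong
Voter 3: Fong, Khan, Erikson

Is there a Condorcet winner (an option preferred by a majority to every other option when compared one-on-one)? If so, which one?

Head-to-head results (3 voters total):
Fong vs Khan: Fong wins 2–1.
Fong vs Erikson: Fong wins 2–1.
Khan vs Erikson: Erikson wins 2–1.
Fong beats each rival — Khan (2–1), Erikson (2–1) — so Fong is the Condorcet winner.

Fong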